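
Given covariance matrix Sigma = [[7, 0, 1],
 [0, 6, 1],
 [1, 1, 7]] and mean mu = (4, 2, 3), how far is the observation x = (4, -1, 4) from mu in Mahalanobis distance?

Step 1 — centre the observation: (x - mu) = (0, -3, 1).

Step 2 — invert Sigma (cofactor / det for 3×3, or solve directly):
  Sigma^{-1} = [[0.1459, 0.0036, -0.0214],
 [0.0036, 0.1708, -0.0249],
 [-0.0214, -0.0249, 0.1495]].

Step 3 — form the quadratic (x - mu)^T · Sigma^{-1} · (x - mu):
  Sigma^{-1} · (x - mu) = (-0.032, -0.5374, 0.2242).
  (x - mu)^T · [Sigma^{-1} · (x - mu)] = (0)·(-0.032) + (-3)·(-0.5374) + (1)·(0.2242) = 1.8363.

Step 4 — take square root: d = √(1.8363) ≈ 1.3551.

d(x, mu) = √(1.8363) ≈ 1.3551


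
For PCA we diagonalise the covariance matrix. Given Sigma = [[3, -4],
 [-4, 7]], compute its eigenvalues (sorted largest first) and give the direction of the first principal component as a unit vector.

Step 1 — characteristic polynomial of 2×2 Sigma:
  det(Sigma - λI) = λ² - trace · λ + det = 0.
  trace = 3 + 7 = 10, det = 3·7 - (-4)² = 5.
Step 2 — discriminant:
  Δ = trace² - 4·det = 100 - 20 = 80.
Step 3 — eigenvalues:
  λ = (trace ± √Δ)/2 = (10 ± 8.9443)/2,
  λ_1 = 9.4721,  λ_2 = 0.5279.

Step 4 — unit eigenvector for λ_1: solve (Sigma - λ_1 I)v = 0. First row:
  (3 - 9.4721)·v_x + (-4)·v_y = 0, i.e. (-6.4721)·v_x + (-4)·v_y = 0,
  so v ∝ (b, λ_1 - a) = (-4, 6.4721); multiply by -1 so the first entry is positive: u = (4, -6.4721).
  ||u|| = √((4)² + (-6.4721)²) = √(57.8885) ≈ 7.6085,
  v_1 = u/||u|| ≈ (0.5257, -0.8507) (||v_1|| = 1).

λ_1 = 9.4721,  λ_2 = 0.5279;  v_1 ≈ (0.5257, -0.8507)


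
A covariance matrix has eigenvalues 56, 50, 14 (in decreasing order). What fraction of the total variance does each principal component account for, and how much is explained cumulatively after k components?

Step 1 — total variance = trace(Sigma) = Σ λ_i = 56 + 50 + 14 = 120.

Step 2 — fraction explained by component i = λ_i / Σ λ:
  PC1: 56/120 = 0.4667
  PC2: 50/120 = 0.4167
  PC3: 14/120 = 0.1167

Step 3 — cumulative fraction after k components = (λ_1 + ... + λ_k) / Σ λ:
  k = 1: 56/120 = 0.4667
  k = 2: (56 + 50)/120 = 106/120 = 0.8833
  k = 3: (56 + 50 + 14)/120 = 120/120 = 1

Summary (fraction, with percent):

explained: PC1 0.4667 (46.67%), PC2 0.4167 (41.67%), PC3 0.1167 (11.67%);  cumulative: 0.4667, 0.8833, 1


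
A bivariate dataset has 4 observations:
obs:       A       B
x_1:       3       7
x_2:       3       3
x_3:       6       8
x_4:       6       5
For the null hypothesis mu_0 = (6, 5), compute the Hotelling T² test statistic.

Step 1 — sample mean vector:
  mean(A) = (3 + 3 + 6 + 6) / 4 = 18/4 = 4.5
  mean(B) = (7 + 3 + 8 + 5) / 4 = 23/4 = 5.75
  x̄ = (4.5, 5.75),  deviation x̄ - mu_0 = (4.5, 5.75) - (6, 5) = (-1.5, 0.75).

Step 2 — sample covariance matrix, S[i,j] = (1/(n-1)) · Σ_k (x_{k,i} - mean_i) · (x_{k,j} - mean_j), divisor n-1 = 3:
  S[A,A] = ((-1.5)·(-1.5) + (-1.5)·(-1.5) + (1.5)·(1.5) + (1.5)·(1.5)) / 3 = 9/3 = 3
  S[A,B] = ((-1.5)·(1.25) + (-1.5)·(-2.75) + (1.5)·(2.25) + (1.5)·(-0.75)) / 3 = 4.5/3 = 1.5
  S[B,B] = ((1.25)·(1.25) + (-2.75)·(-2.75) + (2.25)·(2.25) + (-0.75)·(-0.75)) / 3 = 14.75/3 = 4.9167
  S = [[3, 1.5],
 [1.5, 4.9167]].

Step 3 — invert S. det(S) = 3·4.9167 - (1.5)² = 12.5.
  S^{-1} = (1/det) · [[d, -b], [-b, a]] = [[0.3933, -0.12],
 [-0.12, 0.24]].

Step 4 — quadratic form (x̄ - mu_0)^T · S^{-1} · (x̄ - mu_0):
  S^{-1} · (x̄ - mu_0) = (-0.68, 0.36),
  (x̄ - mu_0)^T · [...] = (-1.5)·(-0.68) + (0.75)·(0.36) = 1.29.

Step 5 — scale by n: T² = 4 · 1.29 = 5.16.

T² ≈ 5.16


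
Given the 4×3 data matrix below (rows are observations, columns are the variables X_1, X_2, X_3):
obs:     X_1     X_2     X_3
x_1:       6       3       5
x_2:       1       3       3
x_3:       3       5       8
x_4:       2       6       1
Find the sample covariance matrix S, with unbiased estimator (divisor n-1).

Step 1 — column means:
  mean(X_1) = (6 + 1 + 3 + 2) / 4 = 12/4 = 3
  mean(X_2) = (3 + 3 + 5 + 6) / 4 = 17/4 = 4.25
  mean(X_3) = (5 + 3 + 8 + 1) / 4 = 17/4 = 4.25

Step 2 — sample covariance S[i,j] = (1/(n-1)) · Σ_k (x_{k,i} - mean_i) · (x_{k,j} - mean_j), with n-1 = 3.
  S[X_1,X_1] = ((3)·(3) + (-2)·(-2) + (0)·(0) + (-1)·(-1)) / 3 = 14/3 = 4.6667
  S[X_1,X_2] = ((3)·(-1.25) + (-2)·(-1.25) + (0)·(0.75) + (-1)·(1.75)) / 3 = -3/3 = -1
  S[X_1,X_3] = ((3)·(0.75) + (-2)·(-1.25) + (0)·(3.75) + (-1)·(-3.25)) / 3 = 8/3 = 2.6667
  S[X_2,X_2] = ((-1.25)·(-1.25) + (-1.25)·(-1.25) + (0.75)·(0.75) + (1.75)·(1.75)) / 3 = 6.75/3 = 2.25
  S[X_2,X_3] = ((-1.25)·(0.75) + (-1.25)·(-1.25) + (0.75)·(3.75) + (1.75)·(-3.25)) / 3 = -2.25/3 = -0.75
  S[X_3,X_3] = ((0.75)·(0.75) + (-1.25)·(-1.25) + (3.75)·(3.75) + (-3.25)·(-3.25)) / 3 = 26.75/3 = 8.9167

S is symmetric (S[j,i] = S[i,j]). Assembling:

S = [[4.6667, -1, 2.6667],
 [-1, 2.25, -0.75],
 [2.6667, -0.75, 8.9167]]


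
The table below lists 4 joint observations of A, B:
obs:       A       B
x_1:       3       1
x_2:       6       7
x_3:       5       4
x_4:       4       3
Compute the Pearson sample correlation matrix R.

Step 1 — column means:
  mean(A) = (3 + 6 + 5 + 4) / 4 = 18/4 = 4.5
  mean(B) = (1 + 7 + 4 + 3) / 4 = 15/4 = 3.75

Step 2 — sample variances and covariances s[i,j] = (1/(n-1)) · Σ_k (x_{k,i} - mean_i) · (x_{k,j} - mean_j), with n-1 = 3:
  s[A,A] = ((-1.5)·(-1.5) + (1.5)·(1.5) + (0.5)·(0.5) + (-0.5)·(-0.5)) / 3 = 5/3 = 1.6667
  s[A,B] = ((-1.5)·(-2.75) + (1.5)·(3.25) + (0.5)·(0.25) + (-0.5)·(-0.75)) / 3 = 9.5/3 = 3.1667
  s[B,B] = ((-2.75)·(-2.75) + (3.25)·(3.25) + (0.25)·(0.25) + (-0.75)·(-0.75)) / 3 = 18.75/3 = 6.25
  Sample standard deviations s_i = √(s[i,i]):
  s(A) = √(1.6667) = 1.291
  s(B) = √(6.25) = 2.5

Step 3 — r_{ij} = s_{ij} / (s_i · s_j):
  r[A,A] = 1 (diagonal).
  r[A,B] = 3.1667 / (1.291 · 2.5) = 3.1667 / 3.2275 = 0.9812
  r[B,B] = 1 (diagonal).

R is symmetric with unit diagonal. Assembling:

R = [[1, 0.9812],
 [0.9812, 1]]


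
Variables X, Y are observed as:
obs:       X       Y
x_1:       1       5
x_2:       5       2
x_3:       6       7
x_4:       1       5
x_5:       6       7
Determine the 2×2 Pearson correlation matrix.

Step 1 — column means:
  mean(X) = (1 + 5 + 6 + 1 + 6) / 5 = 19/5 = 3.8
  mean(Y) = (5 + 2 + 7 + 5 + 7) / 5 = 26/5 = 5.2

Step 2 — sample variances and covariances s[i,j] = (1/(n-1)) · Σ_k (x_{k,i} - mean_i) · (x_{k,j} - mean_j), with n-1 = 4:
  s[X,X] = ((-2.8)·(-2.8) + (1.2)·(1.2) + (2.2)·(2.2) + (-2.8)·(-2.8) + (2.2)·(2.2)) / 4 = 26.8/4 = 6.7
  s[X,Y] = ((-2.8)·(-0.2) + (1.2)·(-3.2) + (2.2)·(1.8) + (-2.8)·(-0.2) + (2.2)·(1.8)) / 4 = 5.2/4 = 1.3
  s[Y,Y] = ((-0.2)·(-0.2) + (-3.2)·(-3.2) + (1.8)·(1.8) + (-0.2)·(-0.2) + (1.8)·(1.8)) / 4 = 16.8/4 = 4.2
  Sample standard deviations s_i = √(s[i,i]):
  s(X) = √(6.7) = 2.5884
  s(Y) = √(4.2) = 2.0494

Step 3 — r_{ij} = s_{ij} / (s_i · s_j):
  r[X,X] = 1 (diagonal).
  r[X,Y] = 1.3 / (2.5884 · 2.0494) = 1.3 / 5.3047 = 0.2451
  r[Y,Y] = 1 (diagonal).

R is symmetric with unit diagonal. Assembling:

R = [[1, 0.2451],
 [0.2451, 1]]


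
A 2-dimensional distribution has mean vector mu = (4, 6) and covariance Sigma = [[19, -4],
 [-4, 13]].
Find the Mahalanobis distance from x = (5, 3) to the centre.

Step 1 — centre the observation: (x - mu) = (1, -3).

Step 2 — invert Sigma. det(Sigma) = 19·13 - (-4)² = 231.
  Sigma^{-1} = (1/det) · [[d, -b], [-b, a]] = [[0.0563, 0.0173],
 [0.0173, 0.0823]].

Step 3 — form the quadratic (x - mu)^T · Sigma^{-1} · (x - mu):
  Sigma^{-1} · (x - mu) = (0.0043, -0.2294).
  (x - mu)^T · [Sigma^{-1} · (x - mu)] = (1)·(0.0043) + (-3)·(-0.2294) = 0.6926.

Step 4 — take square root: d = √(0.6926) ≈ 0.8323.

d(x, mu) = √(0.6926) ≈ 0.8323


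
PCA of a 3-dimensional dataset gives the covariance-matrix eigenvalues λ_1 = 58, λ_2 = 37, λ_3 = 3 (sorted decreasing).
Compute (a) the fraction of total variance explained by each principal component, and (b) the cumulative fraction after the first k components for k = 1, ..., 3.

Step 1 — total variance = trace(Sigma) = Σ λ_i = 58 + 37 + 3 = 98.

Step 2 — fraction explained by component i = λ_i / Σ λ:
  PC1: 58/98 = 0.5918
  PC2: 37/98 = 0.3776
  PC3: 3/98 = 0.0306

Step 3 — cumulative fraction after k components = (λ_1 + ... + λ_k) / Σ λ:
  k = 1: 58/98 = 0.5918
  k = 2: (58 + 37)/98 = 95/98 = 0.9694
  k = 3: (58 + 37 + 3)/98 = 98/98 = 1

Summary (fraction, with percent):

explained: PC1 0.5918 (59.18%), PC2 0.3776 (37.76%), PC3 0.0306 (3.06%);  cumulative: 0.5918, 0.9694, 1


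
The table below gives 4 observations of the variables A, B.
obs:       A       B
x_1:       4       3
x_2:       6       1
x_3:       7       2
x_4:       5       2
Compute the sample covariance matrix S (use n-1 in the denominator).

Step 1 — column means:
  mean(A) = (4 + 6 + 7 + 5) / 4 = 22/4 = 5.5
  mean(B) = (3 + 1 + 2 + 2) / 4 = 8/4 = 2

Step 2 — sample covariance S[i,j] = (1/(n-1)) · Σ_k (x_{k,i} - mean_i) · (x_{k,j} - mean_j), with n-1 = 3.
  S[A,A] = ((-1.5)·(-1.5) + (0.5)·(0.5) + (1.5)·(1.5) + (-0.5)·(-0.5)) / 3 = 5/3 = 1.6667
  S[A,B] = ((-1.5)·(1) + (0.5)·(-1) + (1.5)·(0) + (-0.5)·(0)) / 3 = -2/3 = -0.6667
  S[B,B] = ((1)·(1) + (-1)·(-1) + (0)·(0) + (0)·(0)) / 3 = 2/3 = 0.6667

S is symmetric (S[j,i] = S[i,j]). Assembling:

S = [[1.6667, -0.6667],
 [-0.6667, 0.6667]]


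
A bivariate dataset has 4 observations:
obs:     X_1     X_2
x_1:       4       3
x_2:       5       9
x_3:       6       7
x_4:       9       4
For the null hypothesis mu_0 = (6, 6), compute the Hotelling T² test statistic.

Step 1 — sample mean vector:
  mean(X_1) = (4 + 5 + 6 + 9) / 4 = 24/4 = 6
  mean(X_2) = (3 + 9 + 7 + 4) / 4 = 23/4 = 5.75
  x̄ = (6, 5.75),  deviation x̄ - mu_0 = (6, 5.75) - (6, 6) = (0, -0.25).

Step 2 — sample covariance matrix, S[i,j] = (1/(n-1)) · Σ_k (x_{k,i} - mean_i) · (x_{k,j} - mean_j), divisor n-1 = 3:
  S[X_1,X_1] = ((-2)·(-2) + (-1)·(-1) + (0)·(0) + (3)·(3)) / 3 = 14/3 = 4.6667
  S[X_1,X_2] = ((-2)·(-2.75) + (-1)·(3.25) + (0)·(1.25) + (3)·(-1.75)) / 3 = -3/3 = -1
  S[X_2,X_2] = ((-2.75)·(-2.75) + (3.25)·(3.25) + (1.25)·(1.25) + (-1.75)·(-1.75)) / 3 = 22.75/3 = 7.5833
  S = [[4.6667, -1],
 [-1, 7.5833]].

Step 3 — invert S. det(S) = 4.6667·7.5833 - (-1)² = 34.3889.
  S^{-1} = (1/det) · [[d, -b], [-b, a]] = [[0.2205, 0.0291],
 [0.0291, 0.1357]].

Step 4 — quadratic form (x̄ - mu_0)^T · S^{-1} · (x̄ - mu_0):
  S^{-1} · (x̄ - mu_0) = (-0.0073, -0.0339),
  (x̄ - mu_0)^T · [...] = (0)·(-0.0073) + (-0.25)·(-0.0339) = 0.0085.

Step 5 — scale by n: T² = 4 · 0.0085 = 0.0339.

T² ≈ 0.0339


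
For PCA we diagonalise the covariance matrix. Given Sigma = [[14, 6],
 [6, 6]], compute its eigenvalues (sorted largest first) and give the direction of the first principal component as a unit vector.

Step 1 — characteristic polynomial of 2×2 Sigma:
  det(Sigma - λI) = λ² - trace · λ + det = 0.
  trace = 14 + 6 = 20, det = 14·6 - (6)² = 48.
Step 2 — discriminant:
  Δ = trace² - 4·det = 400 - 192 = 208.
Step 3 — eigenvalues:
  λ = (trace ± √Δ)/2 = (20 ± 14.4222)/2,
  λ_1 = 17.2111,  λ_2 = 2.7889.

Step 4 — unit eigenvector for λ_1: solve (Sigma - λ_1 I)v = 0. First row:
  (14 - 17.2111)·v_x + (6)·v_y = 0, i.e. (-3.2111)·v_x + (6)·v_y = 0,
  so v ∝ (b, λ_1 - a) = (6, 3.2111) = u.
  ||u|| = √((6)² + (3.2111)²) = √(46.3112) ≈ 6.8052,
  v_1 = u/||u|| ≈ (0.8817, 0.4719) (||v_1|| = 1).

λ_1 = 17.2111,  λ_2 = 2.7889;  v_1 ≈ (0.8817, 0.4719)


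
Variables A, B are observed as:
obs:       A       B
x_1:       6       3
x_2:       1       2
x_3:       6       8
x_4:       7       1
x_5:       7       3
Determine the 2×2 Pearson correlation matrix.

Step 1 — column means:
  mean(A) = (6 + 1 + 6 + 7 + 7) / 5 = 27/5 = 5.4
  mean(B) = (3 + 2 + 8 + 1 + 3) / 5 = 17/5 = 3.4

Step 2 — sample variances and covariances s[i,j] = (1/(n-1)) · Σ_k (x_{k,i} - mean_i) · (x_{k,j} - mean_j), with n-1 = 4:
  s[A,A] = ((0.6)·(0.6) + (-4.4)·(-4.4) + (0.6)·(0.6) + (1.6)·(1.6) + (1.6)·(1.6)) / 4 = 25.2/4 = 6.3
  s[A,B] = ((0.6)·(-0.4) + (-4.4)·(-1.4) + (0.6)·(4.6) + (1.6)·(-2.4) + (1.6)·(-0.4)) / 4 = 4.2/4 = 1.05
  s[B,B] = ((-0.4)·(-0.4) + (-1.4)·(-1.4) + (4.6)·(4.6) + (-2.4)·(-2.4) + (-0.4)·(-0.4)) / 4 = 29.2/4 = 7.3
  Sample standard deviations s_i = √(s[i,i]):
  s(A) = √(6.3) = 2.51
  s(B) = √(7.3) = 2.7019

Step 3 — r_{ij} = s_{ij} / (s_i · s_j):
  r[A,A] = 1 (diagonal).
  r[A,B] = 1.05 / (2.51 · 2.7019) = 1.05 / 6.7816 = 0.1548
  r[B,B] = 1 (diagonal).

R is symmetric with unit diagonal. Assembling:

R = [[1, 0.1548],
 [0.1548, 1]]


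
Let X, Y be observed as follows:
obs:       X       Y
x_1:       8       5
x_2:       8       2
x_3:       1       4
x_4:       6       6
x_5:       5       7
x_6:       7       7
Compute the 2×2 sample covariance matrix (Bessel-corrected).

Step 1 — column means:
  mean(X) = (8 + 8 + 1 + 6 + 5 + 7) / 6 = 35/6 = 5.8333
  mean(Y) = (5 + 2 + 4 + 6 + 7 + 7) / 6 = 31/6 = 5.1667

Step 2 — sample covariance S[i,j] = (1/(n-1)) · Σ_k (x_{k,i} - mean_i) · (x_{k,j} - mean_j), with n-1 = 5.
  S[X,X] = ((2.1667)·(2.1667) + (2.1667)·(2.1667) + (-4.8333)·(-4.8333) + (0.1667)·(0.1667) + (-0.8333)·(-0.8333) + (1.1667)·(1.1667)) / 5 = 34.8333/5 = 6.9667
  S[X,Y] = ((2.1667)·(-0.1667) + (2.1667)·(-3.1667) + (-4.8333)·(-1.1667) + (0.1667)·(0.8333) + (-0.8333)·(1.8333) + (1.1667)·(1.8333)) / 5 = -0.8333/5 = -0.1667
  S[Y,Y] = ((-0.1667)·(-0.1667) + (-3.1667)·(-3.1667) + (-1.1667)·(-1.1667) + (0.8333)·(0.8333) + (1.8333)·(1.8333) + (1.8333)·(1.8333)) / 5 = 18.8333/5 = 3.7667

S is symmetric (S[j,i] = S[i,j]). Assembling:

S = [[6.9667, -0.1667],
 [-0.1667, 3.7667]]


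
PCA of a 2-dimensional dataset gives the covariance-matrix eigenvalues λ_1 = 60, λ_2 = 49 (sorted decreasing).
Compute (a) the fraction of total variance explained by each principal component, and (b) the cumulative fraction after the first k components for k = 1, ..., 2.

Step 1 — total variance = trace(Sigma) = Σ λ_i = 60 + 49 = 109.

Step 2 — fraction explained by component i = λ_i / Σ λ:
  PC1: 60/109 = 0.5505
  PC2: 49/109 = 0.4495

Step 3 — cumulative fraction after k components = (λ_1 + ... + λ_k) / Σ λ:
  k = 1: 60/109 = 0.5505
  k = 2: (60 + 49)/109 = 109/109 = 1

Summary (fraction, with percent):

explained: PC1 0.5505 (55.05%), PC2 0.4495 (44.95%);  cumulative: 0.5505, 1


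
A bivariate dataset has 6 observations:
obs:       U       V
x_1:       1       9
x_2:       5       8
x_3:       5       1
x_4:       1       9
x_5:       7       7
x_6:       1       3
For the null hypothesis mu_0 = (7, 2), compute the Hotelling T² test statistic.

Step 1 — sample mean vector:
  mean(U) = (1 + 5 + 5 + 1 + 7 + 1) / 6 = 20/6 = 3.3333
  mean(V) = (9 + 8 + 1 + 9 + 7 + 3) / 6 = 37/6 = 6.1667
  x̄ = (3.3333, 6.1667),  deviation x̄ - mu_0 = (3.3333, 6.1667) - (7, 2) = (-3.6667, 4.1667).

Step 2 — sample covariance matrix, S[i,j] = (1/(n-1)) · Σ_k (x_{k,i} - mean_i) · (x_{k,j} - mean_j), divisor n-1 = 5:
  S[U,U] = ((-2.3333)·(-2.3333) + (1.6667)·(1.6667) + (1.6667)·(1.6667) + (-2.3333)·(-2.3333) + (3.6667)·(3.6667) + (-2.3333)·(-2.3333)) / 5 = 35.3333/5 = 7.0667
  S[U,V] = ((-2.3333)·(2.8333) + (1.6667)·(1.8333) + (1.6667)·(-5.1667) + (-2.3333)·(2.8333) + (3.6667)·(0.8333) + (-2.3333)·(-3.1667)) / 5 = -8.3333/5 = -1.6667
  S[V,V] = ((2.8333)·(2.8333) + (1.8333)·(1.8333) + (-5.1667)·(-5.1667) + (2.8333)·(2.8333) + (0.8333)·(0.8333) + (-3.1667)·(-3.1667)) / 5 = 56.8333/5 = 11.3667
  S = [[7.0667, -1.6667],
 [-1.6667, 11.3667]].

Step 3 — invert S. det(S) = 7.0667·11.3667 - (-1.6667)² = 77.5467.
  S^{-1} = (1/det) · [[d, -b], [-b, a]] = [[0.1466, 0.0215],
 [0.0215, 0.0911]].

Step 4 — quadratic form (x̄ - mu_0)^T · S^{-1} · (x̄ - mu_0):
  S^{-1} · (x̄ - mu_0) = (-0.4479, 0.3009),
  (x̄ - mu_0)^T · [...] = (-3.6667)·(-0.4479) + (4.1667)·(0.3009) = 2.896.

Step 5 — scale by n: T² = 6 · 2.896 = 17.3762.

T² ≈ 17.3762


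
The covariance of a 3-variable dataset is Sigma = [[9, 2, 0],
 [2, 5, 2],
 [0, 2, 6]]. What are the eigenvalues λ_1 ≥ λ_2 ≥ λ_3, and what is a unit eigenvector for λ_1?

Step 1 — characteristic polynomial p(λ) = det(λI - Sigma) = λ³ - tr·λ² + c_1·λ - det, where tr = trace, c_1 = sum of the principal 2×2 minors, det = det(Sigma):
  tr = 9 + 5 + 6 = 20,
  c_1 = (9·5 - (2)²) + (9·6 - (0)²) + (5·6 - (2)²) = 41 + 54 + 26 = 121,
  det = 9·(5·6 - (2)²) - (2)·((2)·6 - (2)·(0)) + (0)·((2)·(2) - 5·(0)) = 9·(26) - (2)·(12) + (0)·(4) = 210.
  So p(λ) = λ³ - 20λ² + 121λ - 210.
Step 2 — look for an integer root (rational root theorem: any rational root is an integer divisor of 210). Testing λ = 3:
  p(3) = 27 - 180 + 363 - 210 = 0  ✓
  Dividing out (λ - 3): p(λ) = (λ - 3)(λ² - 17λ + 70).
Step 3 — remaining eigenvalues from the quadratic λ² - 17λ + 70 = 0:
  Δ = 17² - 4·70 = 289 - 280 = 9,  λ = (17 ± √9)/2 = (17 ± 3)/2 = 10 or 7.
  Sorted: λ_1 = 10,  λ_2 = 7,  λ_3 = 3  (check: sum = 20 = tr ✓).

Step 4 — unit eigenvector for λ_1 = 10: v spans the null space of (Sigma - λ_1 I), whose rows are
  r_1 = (-1, 2, 0),  r_2 = (2, -5, 2),  r_3 = (0, 2, -4).
  v is orthogonal to every row, so take v ∝ r_1 × r_2 = ((2)·(2) - (0)·(-5), (0)·(2) - (-1)·(2), (-1)·(-5) - (2)·(2)) = (4, 2, 1).
  Let u = (4, 2, 1).
  ||u|| = √((4)² + (2)² + (1)²) = √(21) ≈ 4.5826,  v_1 = u/||u|| ≈ (0.8729, 0.4364, 0.2182) (||v_1|| = 1).

λ_1 = 10,  λ_2 = 7,  λ_3 = 3;  v_1 ≈ (0.8729, 0.4364, 0.2182)


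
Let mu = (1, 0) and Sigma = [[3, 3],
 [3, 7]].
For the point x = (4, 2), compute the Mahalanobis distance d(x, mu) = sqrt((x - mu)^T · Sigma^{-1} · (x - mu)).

Step 1 — centre the observation: (x - mu) = (3, 2).

Step 2 — invert Sigma. det(Sigma) = 3·7 - (3)² = 12.
  Sigma^{-1} = (1/det) · [[d, -b], [-b, a]] = [[0.5833, -0.25],
 [-0.25, 0.25]].

Step 3 — form the quadratic (x - mu)^T · Sigma^{-1} · (x - mu):
  Sigma^{-1} · (x - mu) = (1.25, -0.25).
  (x - mu)^T · [Sigma^{-1} · (x - mu)] = (3)·(1.25) + (2)·(-0.25) = 3.25.

Step 4 — take square root: d = √(3.25) ≈ 1.8028.

d(x, mu) = √(3.25) ≈ 1.8028


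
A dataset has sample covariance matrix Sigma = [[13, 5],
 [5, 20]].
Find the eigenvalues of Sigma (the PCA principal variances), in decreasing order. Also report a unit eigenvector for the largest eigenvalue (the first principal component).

Step 1 — characteristic polynomial of 2×2 Sigma:
  det(Sigma - λI) = λ² - trace · λ + det = 0.
  trace = 13 + 20 = 33, det = 13·20 - (5)² = 235.
Step 2 — discriminant:
  Δ = trace² - 4·det = 1089 - 940 = 149.
Step 3 — eigenvalues:
  λ = (trace ± √Δ)/2 = (33 ± 12.2066)/2,
  λ_1 = 22.6033,  λ_2 = 10.3967.

Step 4 — unit eigenvector for λ_1: solve (Sigma - λ_1 I)v = 0. First row:
  (13 - 22.6033)·v_x + (5)·v_y = 0, i.e. (-9.6033)·v_x + (5)·v_y = 0,
  so v ∝ (b, λ_1 - a) = (5, 9.6033) = u.
  ||u|| = √((5)² + (9.6033)²) = √(117.2229) ≈ 10.827,
  v_1 = u/||u|| ≈ (0.4618, 0.887) (||v_1|| = 1).

λ_1 = 22.6033,  λ_2 = 10.3967;  v_1 ≈ (0.4618, 0.887)


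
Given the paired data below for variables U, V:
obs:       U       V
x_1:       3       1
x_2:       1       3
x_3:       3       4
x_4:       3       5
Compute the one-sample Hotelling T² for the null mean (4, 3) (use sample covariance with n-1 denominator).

Step 1 — sample mean vector:
  mean(U) = (3 + 1 + 3 + 3) / 4 = 10/4 = 2.5
  mean(V) = (1 + 3 + 4 + 5) / 4 = 13/4 = 3.25
  x̄ = (2.5, 3.25),  deviation x̄ - mu_0 = (2.5, 3.25) - (4, 3) = (-1.5, 0.25).

Step 2 — sample covariance matrix, S[i,j] = (1/(n-1)) · Σ_k (x_{k,i} - mean_i) · (x_{k,j} - mean_j), divisor n-1 = 3:
  S[U,U] = ((0.5)·(0.5) + (-1.5)·(-1.5) + (0.5)·(0.5) + (0.5)·(0.5)) / 3 = 3/3 = 1
  S[U,V] = ((0.5)·(-2.25) + (-1.5)·(-0.25) + (0.5)·(0.75) + (0.5)·(1.75)) / 3 = 0.5/3 = 0.1667
  S[V,V] = ((-2.25)·(-2.25) + (-0.25)·(-0.25) + (0.75)·(0.75) + (1.75)·(1.75)) / 3 = 8.75/3 = 2.9167
  S = [[1, 0.1667],
 [0.1667, 2.9167]].

Step 3 — invert S. det(S) = 1·2.9167 - (0.1667)² = 2.8889.
  S^{-1} = (1/det) · [[d, -b], [-b, a]] = [[1.0096, -0.0577],
 [-0.0577, 0.3462]].

Step 4 — quadratic form (x̄ - mu_0)^T · S^{-1} · (x̄ - mu_0):
  S^{-1} · (x̄ - mu_0) = (-1.5288, 0.1731),
  (x̄ - mu_0)^T · [...] = (-1.5)·(-1.5288) + (0.25)·(0.1731) = 2.3365.

Step 5 — scale by n: T² = 4 · 2.3365 = 9.3462.

T² ≈ 9.3462


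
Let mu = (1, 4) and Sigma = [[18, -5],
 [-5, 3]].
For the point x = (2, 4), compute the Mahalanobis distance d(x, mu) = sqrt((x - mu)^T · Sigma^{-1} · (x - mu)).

Step 1 — centre the observation: (x - mu) = (1, 0).

Step 2 — invert Sigma. det(Sigma) = 18·3 - (-5)² = 29.
  Sigma^{-1} = (1/det) · [[d, -b], [-b, a]] = [[0.1034, 0.1724],
 [0.1724, 0.6207]].

Step 3 — form the quadratic (x - mu)^T · Sigma^{-1} · (x - mu):
  Sigma^{-1} · (x - mu) = (0.1034, 0.1724).
  (x - mu)^T · [Sigma^{-1} · (x - mu)] = (1)·(0.1034) + (0)·(0.1724) = 0.1034.

Step 4 — take square root: d = √(0.1034) ≈ 0.3216.

d(x, mu) = √(0.1034) ≈ 0.3216


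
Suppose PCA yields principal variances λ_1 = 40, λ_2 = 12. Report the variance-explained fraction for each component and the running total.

Step 1 — total variance = trace(Sigma) = Σ λ_i = 40 + 12 = 52.

Step 2 — fraction explained by component i = λ_i / Σ λ:
  PC1: 40/52 = 0.7692
  PC2: 12/52 = 0.2308

Step 3 — cumulative fraction after k components = (λ_1 + ... + λ_k) / Σ λ:
  k = 1: 40/52 = 0.7692
  k = 2: (40 + 12)/52 = 52/52 = 1

Summary (fraction, with percent):

explained: PC1 0.7692 (76.92%), PC2 0.2308 (23.08%);  cumulative: 0.7692, 1


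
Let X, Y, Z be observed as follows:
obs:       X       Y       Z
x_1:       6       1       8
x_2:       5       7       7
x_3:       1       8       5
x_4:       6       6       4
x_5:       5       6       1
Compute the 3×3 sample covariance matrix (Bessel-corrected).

Step 1 — column means:
  mean(X) = (6 + 5 + 1 + 6 + 5) / 5 = 23/5 = 4.6
  mean(Y) = (1 + 7 + 8 + 6 + 6) / 5 = 28/5 = 5.6
  mean(Z) = (8 + 7 + 5 + 4 + 1) / 5 = 25/5 = 5

Step 2 — sample covariance S[i,j] = (1/(n-1)) · Σ_k (x_{k,i} - mean_i) · (x_{k,j} - mean_j), with n-1 = 4.
  S[X,X] = ((1.4)·(1.4) + (0.4)·(0.4) + (-3.6)·(-3.6) + (1.4)·(1.4) + (0.4)·(0.4)) / 4 = 17.2/4 = 4.3
  S[X,Y] = ((1.4)·(-4.6) + (0.4)·(1.4) + (-3.6)·(2.4) + (1.4)·(0.4) + (0.4)·(0.4)) / 4 = -13.8/4 = -3.45
  S[X,Z] = ((1.4)·(3) + (0.4)·(2) + (-3.6)·(0) + (1.4)·(-1) + (0.4)·(-4)) / 4 = 2/4 = 0.5
  S[Y,Y] = ((-4.6)·(-4.6) + (1.4)·(1.4) + (2.4)·(2.4) + (0.4)·(0.4) + (0.4)·(0.4)) / 4 = 29.2/4 = 7.3
  S[Y,Z] = ((-4.6)·(3) + (1.4)·(2) + (2.4)·(0) + (0.4)·(-1) + (0.4)·(-4)) / 4 = -13/4 = -3.25
  S[Z,Z] = ((3)·(3) + (2)·(2) + (0)·(0) + (-1)·(-1) + (-4)·(-4)) / 4 = 30/4 = 7.5

S is symmetric (S[j,i] = S[i,j]). Assembling:

S = [[4.3, -3.45, 0.5],
 [-3.45, 7.3, -3.25],
 [0.5, -3.25, 7.5]]


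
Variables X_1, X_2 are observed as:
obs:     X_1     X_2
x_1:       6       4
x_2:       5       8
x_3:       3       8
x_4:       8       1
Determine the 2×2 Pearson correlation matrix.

Step 1 — column means:
  mean(X_1) = (6 + 5 + 3 + 8) / 4 = 22/4 = 5.5
  mean(X_2) = (4 + 8 + 8 + 1) / 4 = 21/4 = 5.25

Step 2 — sample variances and covariances s[i,j] = (1/(n-1)) · Σ_k (x_{k,i} - mean_i) · (x_{k,j} - mean_j), with n-1 = 3:
  s[X_1,X_1] = ((0.5)·(0.5) + (-0.5)·(-0.5) + (-2.5)·(-2.5) + (2.5)·(2.5)) / 3 = 13/3 = 4.3333
  s[X_1,X_2] = ((0.5)·(-1.25) + (-0.5)·(2.75) + (-2.5)·(2.75) + (2.5)·(-4.25)) / 3 = -19.5/3 = -6.5
  s[X_2,X_2] = ((-1.25)·(-1.25) + (2.75)·(2.75) + (2.75)·(2.75) + (-4.25)·(-4.25)) / 3 = 34.75/3 = 11.5833
  Sample standard deviations s_i = √(s[i,i]):
  s(X_1) = √(4.3333) = 2.0817
  s(X_2) = √(11.5833) = 3.4034

Step 3 — r_{ij} = s_{ij} / (s_i · s_j):
  r[X_1,X_1] = 1 (diagonal).
  r[X_1,X_2] = -6.5 / (2.0817 · 3.4034) = -6.5 / 7.0848 = -0.9175
  r[X_2,X_2] = 1 (diagonal).

R is symmetric with unit diagonal. Assembling:

R = [[1, -0.9175],
 [-0.9175, 1]]


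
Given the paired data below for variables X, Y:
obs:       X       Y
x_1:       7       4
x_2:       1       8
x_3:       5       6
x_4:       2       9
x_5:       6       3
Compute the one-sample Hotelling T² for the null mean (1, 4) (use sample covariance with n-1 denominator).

Step 1 — sample mean vector:
  mean(X) = (7 + 1 + 5 + 2 + 6) / 5 = 21/5 = 4.2
  mean(Y) = (4 + 8 + 6 + 9 + 3) / 5 = 30/5 = 6
  x̄ = (4.2, 6),  deviation x̄ - mu_0 = (4.2, 6) - (1, 4) = (3.2, 2).

Step 2 — sample covariance matrix, S[i,j] = (1/(n-1)) · Σ_k (x_{k,i} - mean_i) · (x_{k,j} - mean_j), divisor n-1 = 4:
  S[X,X] = ((2.8)·(2.8) + (-3.2)·(-3.2) + (0.8)·(0.8) + (-2.2)·(-2.2) + (1.8)·(1.8)) / 4 = 26.8/4 = 6.7
  S[X,Y] = ((2.8)·(-2) + (-3.2)·(2) + (0.8)·(0) + (-2.2)·(3) + (1.8)·(-3)) / 4 = -24/4 = -6
  S[Y,Y] = ((-2)·(-2) + (2)·(2) + (0)·(0) + (3)·(3) + (-3)·(-3)) / 4 = 26/4 = 6.5
  S = [[6.7, -6],
 [-6, 6.5]].

Step 3 — invert S. det(S) = 6.7·6.5 - (-6)² = 7.55.
  S^{-1} = (1/det) · [[d, -b], [-b, a]] = [[0.8609, 0.7947],
 [0.7947, 0.8874]].

Step 4 — quadratic form (x̄ - mu_0)^T · S^{-1} · (x̄ - mu_0):
  S^{-1} · (x̄ - mu_0) = (4.3444, 4.3179),
  (x̄ - mu_0)^T · [...] = (3.2)·(4.3444) + (2)·(4.3179) = 22.5377.

Step 5 — scale by n: T² = 5 · 22.5377 = 112.6887.

T² ≈ 112.6887


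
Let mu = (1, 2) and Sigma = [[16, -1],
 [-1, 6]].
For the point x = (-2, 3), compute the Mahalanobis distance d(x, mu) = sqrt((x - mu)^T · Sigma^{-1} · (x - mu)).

Step 1 — centre the observation: (x - mu) = (-3, 1).

Step 2 — invert Sigma. det(Sigma) = 16·6 - (-1)² = 95.
  Sigma^{-1} = (1/det) · [[d, -b], [-b, a]] = [[0.0632, 0.0105],
 [0.0105, 0.1684]].

Step 3 — form the quadratic (x - mu)^T · Sigma^{-1} · (x - mu):
  Sigma^{-1} · (x - mu) = (-0.1789, 0.1368).
  (x - mu)^T · [Sigma^{-1} · (x - mu)] = (-3)·(-0.1789) + (1)·(0.1368) = 0.6737.

Step 4 — take square root: d = √(0.6737) ≈ 0.8208.

d(x, mu) = √(0.6737) ≈ 0.8208


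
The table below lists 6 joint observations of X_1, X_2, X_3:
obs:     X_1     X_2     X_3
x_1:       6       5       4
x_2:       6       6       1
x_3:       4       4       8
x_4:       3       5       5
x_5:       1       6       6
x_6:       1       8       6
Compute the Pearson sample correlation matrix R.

Step 1 — column means:
  mean(X_1) = (6 + 6 + 4 + 3 + 1 + 1) / 6 = 21/6 = 3.5
  mean(X_2) = (5 + 6 + 4 + 5 + 6 + 8) / 6 = 34/6 = 5.6667
  mean(X_3) = (4 + 1 + 8 + 5 + 6 + 6) / 6 = 30/6 = 5

Step 2 — sample variances and covariances s[i,j] = (1/(n-1)) · Σ_k (x_{k,i} - mean_i) · (x_{k,j} - mean_j), with n-1 = 5:
  s[X_1,X_1] = ((2.5)·(2.5) + (2.5)·(2.5) + (0.5)·(0.5) + (-0.5)·(-0.5) + (-2.5)·(-2.5) + (-2.5)·(-2.5)) / 5 = 25.5/5 = 5.1
  s[X_1,X_2] = ((2.5)·(-0.6667) + (2.5)·(0.3333) + (0.5)·(-1.6667) + (-0.5)·(-0.6667) + (-2.5)·(0.3333) + (-2.5)·(2.3333)) / 5 = -8/5 = -1.6
  s[X_1,X_3] = ((2.5)·(-1) + (2.5)·(-4) + (0.5)·(3) + (-0.5)·(0) + (-2.5)·(1) + (-2.5)·(1)) / 5 = -16/5 = -3.2
  s[X_2,X_2] = ((-0.6667)·(-0.6667) + (0.3333)·(0.3333) + (-1.6667)·(-1.6667) + (-0.6667)·(-0.6667) + (0.3333)·(0.3333) + (2.3333)·(2.3333)) / 5 = 9.3333/5 = 1.8667
  s[X_2,X_3] = ((-0.6667)·(-1) + (0.3333)·(-4) + (-1.6667)·(3) + (-0.6667)·(0) + (0.3333)·(1) + (2.3333)·(1)) / 5 = -3/5 = -0.6
  s[X_3,X_3] = ((-1)·(-1) + (-4)·(-4) + (3)·(3) + (0)·(0) + (1)·(1) + (1)·(1)) / 5 = 28/5 = 5.6
  Sample standard deviations s_i = √(s[i,i]):
  s(X_1) = √(5.1) = 2.2583
  s(X_2) = √(1.8667) = 1.3663
  s(X_3) = √(5.6) = 2.3664

Step 3 — r_{ij} = s_{ij} / (s_i · s_j):
  r[X_1,X_1] = 1 (diagonal).
  r[X_1,X_2] = -1.6 / (2.2583 · 1.3663) = -1.6 / 3.0854 = -0.5186
  r[X_1,X_3] = -3.2 / (2.2583 · 2.3664) = -3.2 / 5.3442 = -0.5988
  r[X_2,X_2] = 1 (diagonal).
  r[X_2,X_3] = -0.6 / (1.3663 · 2.3664) = -0.6 / 3.2332 = -0.1856
  r[X_3,X_3] = 1 (diagonal).

R is symmetric with unit diagonal. Assembling:

R = [[1, -0.5186, -0.5988],
 [-0.5186, 1, -0.1856],
 [-0.5988, -0.1856, 1]]


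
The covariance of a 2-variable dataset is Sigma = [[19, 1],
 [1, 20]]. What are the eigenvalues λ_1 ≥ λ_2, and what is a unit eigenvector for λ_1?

Step 1 — characteristic polynomial of 2×2 Sigma:
  det(Sigma - λI) = λ² - trace · λ + det = 0.
  trace = 19 + 20 = 39, det = 19·20 - (1)² = 379.
Step 2 — discriminant:
  Δ = trace² - 4·det = 1521 - 1516 = 5.
Step 3 — eigenvalues:
  λ = (trace ± √Δ)/2 = (39 ± 2.2361)/2,
  λ_1 = 20.618,  λ_2 = 18.382.

Step 4 — unit eigenvector for λ_1: solve (Sigma - λ_1 I)v = 0. First row:
  (19 - 20.618)·v_x + (1)·v_y = 0, i.e. (-1.618)·v_x + (1)·v_y = 0,
  so v ∝ (b, λ_1 - a) = (1, 1.618) = u.
  ||u|| = √((1)² + (1.618)²) = √(3.618) ≈ 1.9021,
  v_1 = u/||u|| ≈ (0.5257, 0.8507) (||v_1|| = 1).

λ_1 = 20.618,  λ_2 = 18.382;  v_1 ≈ (0.5257, 0.8507)


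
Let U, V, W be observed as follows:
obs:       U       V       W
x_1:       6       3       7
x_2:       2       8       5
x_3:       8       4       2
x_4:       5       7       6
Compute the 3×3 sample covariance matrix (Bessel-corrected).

Step 1 — column means:
  mean(U) = (6 + 2 + 8 + 5) / 4 = 21/4 = 5.25
  mean(V) = (3 + 8 + 4 + 7) / 4 = 22/4 = 5.5
  mean(W) = (7 + 5 + 2 + 6) / 4 = 20/4 = 5

Step 2 — sample covariance S[i,j] = (1/(n-1)) · Σ_k (x_{k,i} - mean_i) · (x_{k,j} - mean_j), with n-1 = 3.
  S[U,U] = ((0.75)·(0.75) + (-3.25)·(-3.25) + (2.75)·(2.75) + (-0.25)·(-0.25)) / 3 = 18.75/3 = 6.25
  S[U,V] = ((0.75)·(-2.5) + (-3.25)·(2.5) + (2.75)·(-1.5) + (-0.25)·(1.5)) / 3 = -14.5/3 = -4.8333
  S[U,W] = ((0.75)·(2) + (-3.25)·(0) + (2.75)·(-3) + (-0.25)·(1)) / 3 = -7/3 = -2.3333
  S[V,V] = ((-2.5)·(-2.5) + (2.5)·(2.5) + (-1.5)·(-1.5) + (1.5)·(1.5)) / 3 = 17/3 = 5.6667
  S[V,W] = ((-2.5)·(2) + (2.5)·(0) + (-1.5)·(-3) + (1.5)·(1)) / 3 = 1/3 = 0.3333
  S[W,W] = ((2)·(2) + (0)·(0) + (-3)·(-3) + (1)·(1)) / 3 = 14/3 = 4.6667

S is symmetric (S[j,i] = S[i,j]). Assembling:

S = [[6.25, -4.8333, -2.3333],
 [-4.8333, 5.6667, 0.3333],
 [-2.3333, 0.3333, 4.6667]]


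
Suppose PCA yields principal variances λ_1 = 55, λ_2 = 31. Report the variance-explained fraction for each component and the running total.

Step 1 — total variance = trace(Sigma) = Σ λ_i = 55 + 31 = 86.

Step 2 — fraction explained by component i = λ_i / Σ λ:
  PC1: 55/86 = 0.6395
  PC2: 31/86 = 0.3605

Step 3 — cumulative fraction after k components = (λ_1 + ... + λ_k) / Σ λ:
  k = 1: 55/86 = 0.6395
  k = 2: (55 + 31)/86 = 86/86 = 1

Summary (fraction, with percent):

explained: PC1 0.6395 (63.95%), PC2 0.3605 (36.05%);  cumulative: 0.6395, 1


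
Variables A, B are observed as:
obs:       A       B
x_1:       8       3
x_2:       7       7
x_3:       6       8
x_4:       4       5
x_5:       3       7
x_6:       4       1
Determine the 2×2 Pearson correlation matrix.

Step 1 — column means:
  mean(A) = (8 + 7 + 6 + 4 + 3 + 4) / 6 = 32/6 = 5.3333
  mean(B) = (3 + 7 + 8 + 5 + 7 + 1) / 6 = 31/6 = 5.1667

Step 2 — sample variances and covariances s[i,j] = (1/(n-1)) · Σ_k (x_{k,i} - mean_i) · (x_{k,j} - mean_j), with n-1 = 5:
  s[A,A] = ((2.6667)·(2.6667) + (1.6667)·(1.6667) + (0.6667)·(0.6667) + (-1.3333)·(-1.3333) + (-2.3333)·(-2.3333) + (-1.3333)·(-1.3333)) / 5 = 19.3333/5 = 3.8667
  s[A,B] = ((2.6667)·(-2.1667) + (1.6667)·(1.8333) + (0.6667)·(2.8333) + (-1.3333)·(-0.1667) + (-2.3333)·(1.8333) + (-1.3333)·(-4.1667)) / 5 = 0.6667/5 = 0.1333
  s[B,B] = ((-2.1667)·(-2.1667) + (1.8333)·(1.8333) + (2.8333)·(2.8333) + (-0.1667)·(-0.1667) + (1.8333)·(1.8333) + (-4.1667)·(-4.1667)) / 5 = 36.8333/5 = 7.3667
  Sample standard deviations s_i = √(s[i,i]):
  s(A) = √(3.8667) = 1.9664
  s(B) = √(7.3667) = 2.7142

Step 3 — r_{ij} = s_{ij} / (s_i · s_j):
  r[A,A] = 1 (diagonal).
  r[A,B] = 0.1333 / (1.9664 · 2.7142) = 0.1333 / 5.3371 = 0.025
  r[B,B] = 1 (diagonal).

R is symmetric with unit diagonal. Assembling:

R = [[1, 0.025],
 [0.025, 1]]


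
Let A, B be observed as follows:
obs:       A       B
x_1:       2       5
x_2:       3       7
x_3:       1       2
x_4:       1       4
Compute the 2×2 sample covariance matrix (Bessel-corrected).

Step 1 — column means:
  mean(A) = (2 + 3 + 1 + 1) / 4 = 7/4 = 1.75
  mean(B) = (5 + 7 + 2 + 4) / 4 = 18/4 = 4.5

Step 2 — sample covariance S[i,j] = (1/(n-1)) · Σ_k (x_{k,i} - mean_i) · (x_{k,j} - mean_j), with n-1 = 3.
  S[A,A] = ((0.25)·(0.25) + (1.25)·(1.25) + (-0.75)·(-0.75) + (-0.75)·(-0.75)) / 3 = 2.75/3 = 0.9167
  S[A,B] = ((0.25)·(0.5) + (1.25)·(2.5) + (-0.75)·(-2.5) + (-0.75)·(-0.5)) / 3 = 5.5/3 = 1.8333
  S[B,B] = ((0.5)·(0.5) + (2.5)·(2.5) + (-2.5)·(-2.5) + (-0.5)·(-0.5)) / 3 = 13/3 = 4.3333

S is symmetric (S[j,i] = S[i,j]). Assembling:

S = [[0.9167, 1.8333],
 [1.8333, 4.3333]]


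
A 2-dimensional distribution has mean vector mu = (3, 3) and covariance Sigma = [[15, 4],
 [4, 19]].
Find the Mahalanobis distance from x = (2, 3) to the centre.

Step 1 — centre the observation: (x - mu) = (-1, 0).

Step 2 — invert Sigma. det(Sigma) = 15·19 - (4)² = 269.
  Sigma^{-1} = (1/det) · [[d, -b], [-b, a]] = [[0.0706, -0.0149],
 [-0.0149, 0.0558]].

Step 3 — form the quadratic (x - mu)^T · Sigma^{-1} · (x - mu):
  Sigma^{-1} · (x - mu) = (-0.0706, 0.0149).
  (x - mu)^T · [Sigma^{-1} · (x - mu)] = (-1)·(-0.0706) + (0)·(0.0149) = 0.0706.

Step 4 — take square root: d = √(0.0706) ≈ 0.2658.

d(x, mu) = √(0.0706) ≈ 0.2658


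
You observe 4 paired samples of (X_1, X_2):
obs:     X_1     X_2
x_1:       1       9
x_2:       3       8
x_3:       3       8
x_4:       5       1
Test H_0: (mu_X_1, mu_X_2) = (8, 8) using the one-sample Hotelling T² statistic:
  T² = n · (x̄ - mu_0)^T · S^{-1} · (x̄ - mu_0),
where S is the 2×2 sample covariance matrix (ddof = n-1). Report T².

Step 1 — sample mean vector:
  mean(X_1) = (1 + 3 + 3 + 5) / 4 = 12/4 = 3
  mean(X_2) = (9 + 8 + 8 + 1) / 4 = 26/4 = 6.5
  x̄ = (3, 6.5),  deviation x̄ - mu_0 = (3, 6.5) - (8, 8) = (-5, -1.5).

Step 2 — sample covariance matrix, S[i,j] = (1/(n-1)) · Σ_k (x_{k,i} - mean_i) · (x_{k,j} - mean_j), divisor n-1 = 3:
  S[X_1,X_1] = ((-2)·(-2) + (0)·(0) + (0)·(0) + (2)·(2)) / 3 = 8/3 = 2.6667
  S[X_1,X_2] = ((-2)·(2.5) + (0)·(1.5) + (0)·(1.5) + (2)·(-5.5)) / 3 = -16/3 = -5.3333
  S[X_2,X_2] = ((2.5)·(2.5) + (1.5)·(1.5) + (1.5)·(1.5) + (-5.5)·(-5.5)) / 3 = 41/3 = 13.6667
  S = [[2.6667, -5.3333],
 [-5.3333, 13.6667]].

Step 3 — invert S. det(S) = 2.6667·13.6667 - (-5.3333)² = 8.
  S^{-1} = (1/det) · [[d, -b], [-b, a]] = [[1.7083, 0.6667],
 [0.6667, 0.3333]].

Step 4 — quadratic form (x̄ - mu_0)^T · S^{-1} · (x̄ - mu_0):
  S^{-1} · (x̄ - mu_0) = (-9.5417, -3.8333),
  (x̄ - mu_0)^T · [...] = (-5)·(-9.5417) + (-1.5)·(-3.8333) = 53.4583.

Step 5 — scale by n: T² = 4 · 53.4583 = 213.8333.

T² ≈ 213.8333


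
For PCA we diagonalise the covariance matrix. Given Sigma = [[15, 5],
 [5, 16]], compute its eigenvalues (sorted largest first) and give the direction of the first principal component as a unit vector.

Step 1 — characteristic polynomial of 2×2 Sigma:
  det(Sigma - λI) = λ² - trace · λ + det = 0.
  trace = 15 + 16 = 31, det = 15·16 - (5)² = 215.
Step 2 — discriminant:
  Δ = trace² - 4·det = 961 - 860 = 101.
Step 3 — eigenvalues:
  λ = (trace ± √Δ)/2 = (31 ± 10.0499)/2,
  λ_1 = 20.5249,  λ_2 = 10.4751.

Step 4 — unit eigenvector for λ_1: solve (Sigma - λ_1 I)v = 0. First row:
  (15 - 20.5249)·v_x + (5)·v_y = 0, i.e. (-5.5249)·v_x + (5)·v_y = 0,
  so v ∝ (b, λ_1 - a) = (5, 5.5249) = u.
  ||u|| = √((5)² + (5.5249)²) = √(55.5249) ≈ 7.4515,
  v_1 = u/||u|| ≈ (0.671, 0.7415) (||v_1|| = 1).

λ_1 = 20.5249,  λ_2 = 10.4751;  v_1 ≈ (0.671, 0.7415)


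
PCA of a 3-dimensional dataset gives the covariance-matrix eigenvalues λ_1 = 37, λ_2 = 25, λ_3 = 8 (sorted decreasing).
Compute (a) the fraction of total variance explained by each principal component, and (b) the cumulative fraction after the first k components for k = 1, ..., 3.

Step 1 — total variance = trace(Sigma) = Σ λ_i = 37 + 25 + 8 = 70.

Step 2 — fraction explained by component i = λ_i / Σ λ:
  PC1: 37/70 = 0.5286
  PC2: 25/70 = 0.3571
  PC3: 8/70 = 0.1143

Step 3 — cumulative fraction after k components = (λ_1 + ... + λ_k) / Σ λ:
  k = 1: 37/70 = 0.5286
  k = 2: (37 + 25)/70 = 62/70 = 0.8857
  k = 3: (37 + 25 + 8)/70 = 70/70 = 1

Summary (fraction, with percent):

explained: PC1 0.5286 (52.86%), PC2 0.3571 (35.71%), PC3 0.1143 (11.43%);  cumulative: 0.5286, 0.8857, 1


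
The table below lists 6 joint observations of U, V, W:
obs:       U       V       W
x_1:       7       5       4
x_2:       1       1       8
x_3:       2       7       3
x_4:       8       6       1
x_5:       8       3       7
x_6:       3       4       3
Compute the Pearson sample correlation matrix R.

Step 1 — column means:
  mean(U) = (7 + 1 + 2 + 8 + 8 + 3) / 6 = 29/6 = 4.8333
  mean(V) = (5 + 1 + 7 + 6 + 3 + 4) / 6 = 26/6 = 4.3333
  mean(W) = (4 + 8 + 3 + 1 + 7 + 3) / 6 = 26/6 = 4.3333

Step 2 — sample variances and covariances s[i,j] = (1/(n-1)) · Σ_k (x_{k,i} - mean_i) · (x_{k,j} - mean_j), with n-1 = 5:
  s[U,U] = ((2.1667)·(2.1667) + (-3.8333)·(-3.8333) + (-2.8333)·(-2.8333) + (3.1667)·(3.1667) + (3.1667)·(3.1667) + (-1.8333)·(-1.8333)) / 5 = 50.8333/5 = 10.1667
  s[U,V] = ((2.1667)·(0.6667) + (-3.8333)·(-3.3333) + (-2.8333)·(2.6667) + (3.1667)·(1.6667) + (3.1667)·(-1.3333) + (-1.8333)·(-0.3333)) / 5 = 8.3333/5 = 1.6667
  s[U,W] = ((2.1667)·(-0.3333) + (-3.8333)·(3.6667) + (-2.8333)·(-1.3333) + (3.1667)·(-3.3333) + (3.1667)·(2.6667) + (-1.8333)·(-1.3333)) / 5 = -10.6667/5 = -2.1333
  s[V,V] = ((0.6667)·(0.6667) + (-3.3333)·(-3.3333) + (2.6667)·(2.6667) + (1.6667)·(1.6667) + (-1.3333)·(-1.3333) + (-0.3333)·(-0.3333)) / 5 = 23.3333/5 = 4.6667
  s[V,W] = ((0.6667)·(-0.3333) + (-3.3333)·(3.6667) + (2.6667)·(-1.3333) + (1.6667)·(-3.3333) + (-1.3333)·(2.6667) + (-0.3333)·(-1.3333)) / 5 = -24.6667/5 = -4.9333
  s[W,W] = ((-0.3333)·(-0.3333) + (3.6667)·(3.6667) + (-1.3333)·(-1.3333) + (-3.3333)·(-3.3333) + (2.6667)·(2.6667) + (-1.3333)·(-1.3333)) / 5 = 35.3333/5 = 7.0667
  Sample standard deviations s_i = √(s[i,i]):
  s(U) = √(10.1667) = 3.1885
  s(V) = √(4.6667) = 2.1602
  s(W) = √(7.0667) = 2.6583

Step 3 — r_{ij} = s_{ij} / (s_i · s_j):
  r[U,U] = 1 (diagonal).
  r[U,V] = 1.6667 / (3.1885 · 2.1602) = 1.6667 / 6.888 = 0.242
  r[U,W] = -2.1333 / (3.1885 · 2.6583) = -2.1333 / 8.4761 = -0.2517
  r[V,V] = 1 (diagonal).
  r[V,W] = -4.9333 / (2.1602 · 2.6583) = -4.9333 / 5.7426 = -0.8591
  r[W,W] = 1 (diagonal).

R is symmetric with unit diagonal. Assembling:

R = [[1, 0.242, -0.2517],
 [0.242, 1, -0.8591],
 [-0.2517, -0.8591, 1]]


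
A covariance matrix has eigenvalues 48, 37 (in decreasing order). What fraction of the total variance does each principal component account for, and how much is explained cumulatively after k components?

Step 1 — total variance = trace(Sigma) = Σ λ_i = 48 + 37 = 85.

Step 2 — fraction explained by component i = λ_i / Σ λ:
  PC1: 48/85 = 0.5647
  PC2: 37/85 = 0.4353

Step 3 — cumulative fraction after k components = (λ_1 + ... + λ_k) / Σ λ:
  k = 1: 48/85 = 0.5647
  k = 2: (48 + 37)/85 = 85/85 = 1

Summary (fraction, with percent):

explained: PC1 0.5647 (56.47%), PC2 0.4353 (43.53%);  cumulative: 0.5647, 1


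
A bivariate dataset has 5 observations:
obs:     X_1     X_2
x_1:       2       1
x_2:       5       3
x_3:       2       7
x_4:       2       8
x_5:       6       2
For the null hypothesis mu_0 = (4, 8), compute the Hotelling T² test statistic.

Step 1 — sample mean vector:
  mean(X_1) = (2 + 5 + 2 + 2 + 6) / 5 = 17/5 = 3.4
  mean(X_2) = (1 + 3 + 7 + 8 + 2) / 5 = 21/5 = 4.2
  x̄ = (3.4, 4.2),  deviation x̄ - mu_0 = (3.4, 4.2) - (4, 8) = (-0.6, -3.8).

Step 2 — sample covariance matrix, S[i,j] = (1/(n-1)) · Σ_k (x_{k,i} - mean_i) · (x_{k,j} - mean_j), divisor n-1 = 4:
  S[X_1,X_1] = ((-1.4)·(-1.4) + (1.6)·(1.6) + (-1.4)·(-1.4) + (-1.4)·(-1.4) + (2.6)·(2.6)) / 4 = 15.2/4 = 3.8
  S[X_1,X_2] = ((-1.4)·(-3.2) + (1.6)·(-1.2) + (-1.4)·(2.8) + (-1.4)·(3.8) + (2.6)·(-2.2)) / 4 = -12.4/4 = -3.1
  S[X_2,X_2] = ((-3.2)·(-3.2) + (-1.2)·(-1.2) + (2.8)·(2.8) + (3.8)·(3.8) + (-2.2)·(-2.2)) / 4 = 38.8/4 = 9.7
  S = [[3.8, -3.1],
 [-3.1, 9.7]].

Step 3 — invert S. det(S) = 3.8·9.7 - (-3.1)² = 27.25.
  S^{-1} = (1/det) · [[d, -b], [-b, a]] = [[0.356, 0.1138],
 [0.1138, 0.1394]].

Step 4 — quadratic form (x̄ - mu_0)^T · S^{-1} · (x̄ - mu_0):
  S^{-1} · (x̄ - mu_0) = (-0.6459, -0.5982),
  (x̄ - mu_0)^T · [...] = (-0.6)·(-0.6459) + (-3.8)·(-0.5982) = 2.6606.

Step 5 — scale by n: T² = 5 · 2.6606 = 13.3028.

T² ≈ 13.3028
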